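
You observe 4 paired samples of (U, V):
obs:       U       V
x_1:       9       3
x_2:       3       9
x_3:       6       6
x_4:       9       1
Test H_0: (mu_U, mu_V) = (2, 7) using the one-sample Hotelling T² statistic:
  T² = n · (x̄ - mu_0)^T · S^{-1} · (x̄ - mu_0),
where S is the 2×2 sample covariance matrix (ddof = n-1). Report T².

Step 1 — sample mean vector:
  mean(U) = (9 + 3 + 6 + 9) / 4 = 27/4 = 6.75
  mean(V) = (3 + 9 + 6 + 1) / 4 = 19/4 = 4.75
  x̄ = (6.75, 4.75),  deviation x̄ - mu_0 = (6.75, 4.75) - (2, 7) = (4.75, -2.25).

Step 2 — sample covariance matrix, S[i,j] = (1/(n-1)) · Σ_k (x_{k,i} - mean_i) · (x_{k,j} - mean_j), divisor n-1 = 3:
  S[U,U] = ((2.25)·(2.25) + (-3.75)·(-3.75) + (-0.75)·(-0.75) + (2.25)·(2.25)) / 3 = 24.75/3 = 8.25
  S[U,V] = ((2.25)·(-1.75) + (-3.75)·(4.25) + (-0.75)·(1.25) + (2.25)·(-3.75)) / 3 = -29.25/3 = -9.75
  S[V,V] = ((-1.75)·(-1.75) + (4.25)·(4.25) + (1.25)·(1.25) + (-3.75)·(-3.75)) / 3 = 36.75/3 = 12.25
  S = [[8.25, -9.75],
 [-9.75, 12.25]].

Step 3 — invert S. det(S) = 8.25·12.25 - (-9.75)² = 6.
  S^{-1} = (1/det) · [[d, -b], [-b, a]] = [[2.0417, 1.625],
 [1.625, 1.375]].

Step 4 — quadratic form (x̄ - mu_0)^T · S^{-1} · (x̄ - mu_0):
  S^{-1} · (x̄ - mu_0) = (6.0417, 4.625),
  (x̄ - mu_0)^T · [...] = (4.75)·(6.0417) + (-2.25)·(4.625) = 18.2917.

Step 5 — scale by n: T² = 4 · 18.2917 = 73.1667.

T² ≈ 73.1667


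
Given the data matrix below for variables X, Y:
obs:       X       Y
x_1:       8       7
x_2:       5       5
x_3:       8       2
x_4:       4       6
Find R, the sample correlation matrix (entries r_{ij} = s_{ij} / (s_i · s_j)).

Step 1 — column means:
  mean(X) = (8 + 5 + 8 + 4) / 4 = 25/4 = 6.25
  mean(Y) = (7 + 5 + 2 + 6) / 4 = 20/4 = 5

Step 2 — sample variances and covariances s[i,j] = (1/(n-1)) · Σ_k (x_{k,i} - mean_i) · (x_{k,j} - mean_j), with n-1 = 3:
  s[X,X] = ((1.75)·(1.75) + (-1.25)·(-1.25) + (1.75)·(1.75) + (-2.25)·(-2.25)) / 3 = 12.75/3 = 4.25
  s[X,Y] = ((1.75)·(2) + (-1.25)·(0) + (1.75)·(-3) + (-2.25)·(1)) / 3 = -4/3 = -1.3333
  s[Y,Y] = ((2)·(2) + (0)·(0) + (-3)·(-3) + (1)·(1)) / 3 = 14/3 = 4.6667
  Sample standard deviations s_i = √(s[i,i]):
  s(X) = √(4.25) = 2.0616
  s(Y) = √(4.6667) = 2.1602

Step 3 — r_{ij} = s_{ij} / (s_i · s_j):
  r[X,X] = 1 (diagonal).
  r[X,Y] = -1.3333 / (2.0616 · 2.1602) = -1.3333 / 4.4535 = -0.2994
  r[Y,Y] = 1 (diagonal).

R is symmetric with unit diagonal. Assembling:

R = [[1, -0.2994],
 [-0.2994, 1]]


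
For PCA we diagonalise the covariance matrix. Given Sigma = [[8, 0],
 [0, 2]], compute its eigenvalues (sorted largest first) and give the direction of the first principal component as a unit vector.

Step 1 — characteristic polynomial of 2×2 Sigma:
  det(Sigma - λI) = λ² - trace · λ + det = 0.
  trace = 8 + 2 = 10, det = 8·2 - (0)² = 16.
Step 2 — discriminant:
  Δ = trace² - 4·det = 100 - 64 = 36.
Step 3 — eigenvalues:
  λ = (trace ± √Δ)/2 = (10 ± 6)/2,
  λ_1 = 8,  λ_2 = 2.

Step 4 — unit eigenvector for λ_1: Sigma is diagonal, so its eigenvectors are the coordinate axes. λ_1 = 8 is the diagonal entry on the first coordinate axis, hence
  v_1 = (1, 0) (||v_1|| = 1).

λ_1 = 8,  λ_2 = 2;  v_1 ≈ (1, 0)


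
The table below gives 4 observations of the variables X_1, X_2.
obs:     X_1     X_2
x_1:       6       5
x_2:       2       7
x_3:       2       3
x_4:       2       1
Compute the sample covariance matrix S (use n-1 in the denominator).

Step 1 — column means:
  mean(X_1) = (6 + 2 + 2 + 2) / 4 = 12/4 = 3
  mean(X_2) = (5 + 7 + 3 + 1) / 4 = 16/4 = 4

Step 2 — sample covariance S[i,j] = (1/(n-1)) · Σ_k (x_{k,i} - mean_i) · (x_{k,j} - mean_j), with n-1 = 3.
  S[X_1,X_1] = ((3)·(3) + (-1)·(-1) + (-1)·(-1) + (-1)·(-1)) / 3 = 12/3 = 4
  S[X_1,X_2] = ((3)·(1) + (-1)·(3) + (-1)·(-1) + (-1)·(-3)) / 3 = 4/3 = 1.3333
  S[X_2,X_2] = ((1)·(1) + (3)·(3) + (-1)·(-1) + (-3)·(-3)) / 3 = 20/3 = 6.6667

S is symmetric (S[j,i] = S[i,j]). Assembling:

S = [[4, 1.3333],
 [1.3333, 6.6667]]


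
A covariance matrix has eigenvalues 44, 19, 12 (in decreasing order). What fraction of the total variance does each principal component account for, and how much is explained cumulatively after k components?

Step 1 — total variance = trace(Sigma) = Σ λ_i = 44 + 19 + 12 = 75.

Step 2 — fraction explained by component i = λ_i / Σ λ:
  PC1: 44/75 = 0.5867
  PC2: 19/75 = 0.2533
  PC3: 12/75 = 0.16

Step 3 — cumulative fraction after k components = (λ_1 + ... + λ_k) / Σ λ:
  k = 1: 44/75 = 0.5867
  k = 2: (44 + 19)/75 = 63/75 = 0.84
  k = 3: (44 + 19 + 12)/75 = 75/75 = 1

Summary (fraction, with percent):

explained: PC1 0.5867 (58.67%), PC2 0.2533 (25.33%), PC3 0.16 (16%);  cumulative: 0.5867, 0.84, 1


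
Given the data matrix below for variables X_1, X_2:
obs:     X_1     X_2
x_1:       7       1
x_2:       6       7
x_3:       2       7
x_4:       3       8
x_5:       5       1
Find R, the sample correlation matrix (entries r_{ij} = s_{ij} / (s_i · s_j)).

Step 1 — column means:
  mean(X_1) = (7 + 6 + 2 + 3 + 5) / 5 = 23/5 = 4.6
  mean(X_2) = (1 + 7 + 7 + 8 + 1) / 5 = 24/5 = 4.8

Step 2 — sample variances and covariances s[i,j] = (1/(n-1)) · Σ_k (x_{k,i} - mean_i) · (x_{k,j} - mean_j), with n-1 = 4:
  s[X_1,X_1] = ((2.4)·(2.4) + (1.4)·(1.4) + (-2.6)·(-2.6) + (-1.6)·(-1.6) + (0.4)·(0.4)) / 4 = 17.2/4 = 4.3
  s[X_1,X_2] = ((2.4)·(-3.8) + (1.4)·(2.2) + (-2.6)·(2.2) + (-1.6)·(3.2) + (0.4)·(-3.8)) / 4 = -18.4/4 = -4.6
  s[X_2,X_2] = ((-3.8)·(-3.8) + (2.2)·(2.2) + (2.2)·(2.2) + (3.2)·(3.2) + (-3.8)·(-3.8)) / 4 = 48.8/4 = 12.2
  Sample standard deviations s_i = √(s[i,i]):
  s(X_1) = √(4.3) = 2.0736
  s(X_2) = √(12.2) = 3.4928

Step 3 — r_{ij} = s_{ij} / (s_i · s_j):
  r[X_1,X_1] = 1 (diagonal).
  r[X_1,X_2] = -4.6 / (2.0736 · 3.4928) = -4.6 / 7.2429 = -0.6351
  r[X_2,X_2] = 1 (diagonal).

R is symmetric with unit diagonal. Assembling:

R = [[1, -0.6351],
 [-0.6351, 1]]


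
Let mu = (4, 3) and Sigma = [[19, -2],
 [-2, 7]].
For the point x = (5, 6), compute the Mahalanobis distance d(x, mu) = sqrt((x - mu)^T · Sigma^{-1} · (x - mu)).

Step 1 — centre the observation: (x - mu) = (1, 3).

Step 2 — invert Sigma. det(Sigma) = 19·7 - (-2)² = 129.
  Sigma^{-1} = (1/det) · [[d, -b], [-b, a]] = [[0.0543, 0.0155],
 [0.0155, 0.1473]].

Step 3 — form the quadratic (x - mu)^T · Sigma^{-1} · (x - mu):
  Sigma^{-1} · (x - mu) = (0.1008, 0.4574).
  (x - mu)^T · [Sigma^{-1} · (x - mu)] = (1)·(0.1008) + (3)·(0.4574) = 1.4729.

Step 4 — take square root: d = √(1.4729) ≈ 1.2136.

d(x, mu) = √(1.4729) ≈ 1.2136


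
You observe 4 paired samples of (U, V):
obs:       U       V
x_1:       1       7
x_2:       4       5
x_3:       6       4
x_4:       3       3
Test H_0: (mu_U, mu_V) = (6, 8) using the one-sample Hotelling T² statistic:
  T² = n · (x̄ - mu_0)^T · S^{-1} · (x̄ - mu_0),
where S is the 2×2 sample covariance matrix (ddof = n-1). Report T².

Step 1 — sample mean vector:
  mean(U) = (1 + 4 + 6 + 3) / 4 = 14/4 = 3.5
  mean(V) = (7 + 5 + 4 + 3) / 4 = 19/4 = 4.75
  x̄ = (3.5, 4.75),  deviation x̄ - mu_0 = (3.5, 4.75) - (6, 8) = (-2.5, -3.25).

Step 2 — sample covariance matrix, S[i,j] = (1/(n-1)) · Σ_k (x_{k,i} - mean_i) · (x_{k,j} - mean_j), divisor n-1 = 3:
  S[U,U] = ((-2.5)·(-2.5) + (0.5)·(0.5) + (2.5)·(2.5) + (-0.5)·(-0.5)) / 3 = 13/3 = 4.3333
  S[U,V] = ((-2.5)·(2.25) + (0.5)·(0.25) + (2.5)·(-0.75) + (-0.5)·(-1.75)) / 3 = -6.5/3 = -2.1667
  S[V,V] = ((2.25)·(2.25) + (0.25)·(0.25) + (-0.75)·(-0.75) + (-1.75)·(-1.75)) / 3 = 8.75/3 = 2.9167
  S = [[4.3333, -2.1667],
 [-2.1667, 2.9167]].

Step 3 — invert S. det(S) = 4.3333·2.9167 - (-2.1667)² = 7.9444.
  S^{-1} = (1/det) · [[d, -b], [-b, a]] = [[0.3671, 0.2727],
 [0.2727, 0.5455]].

Step 4 — quadratic form (x̄ - mu_0)^T · S^{-1} · (x̄ - mu_0):
  S^{-1} · (x̄ - mu_0) = (-1.8042, -2.4545),
  (x̄ - mu_0)^T · [...] = (-2.5)·(-1.8042) + (-3.25)·(-2.4545) = 12.4878.

Step 5 — scale by n: T² = 4 · 12.4878 = 49.951.

T² ≈ 49.951


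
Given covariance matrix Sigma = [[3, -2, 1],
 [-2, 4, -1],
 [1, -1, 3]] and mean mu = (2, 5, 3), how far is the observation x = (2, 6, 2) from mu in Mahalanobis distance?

Step 1 — centre the observation: (x - mu) = (0, 1, -1).

Step 2 — invert Sigma (cofactor / det for 3×3, or solve directly):
  Sigma^{-1} = [[0.5238, 0.2381, -0.0952],
 [0.2381, 0.381, 0.0476],
 [-0.0952, 0.0476, 0.381]].

Step 3 — form the quadratic (x - mu)^T · Sigma^{-1} · (x - mu):
  Sigma^{-1} · (x - mu) = (0.3333, 0.3333, -0.3333).
  (x - mu)^T · [Sigma^{-1} · (x - mu)] = (0)·(0.3333) + (1)·(0.3333) + (-1)·(-0.3333) = 0.6667.

Step 4 — take square root: d = √(0.6667) ≈ 0.8165.

d(x, mu) = √(0.6667) ≈ 0.8165


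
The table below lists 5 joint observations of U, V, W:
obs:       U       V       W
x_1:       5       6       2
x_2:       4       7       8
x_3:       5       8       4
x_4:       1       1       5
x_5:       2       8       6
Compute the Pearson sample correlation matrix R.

Step 1 — column means:
  mean(U) = (5 + 4 + 5 + 1 + 2) / 5 = 17/5 = 3.4
  mean(V) = (6 + 7 + 8 + 1 + 8) / 5 = 30/5 = 6
  mean(W) = (2 + 8 + 4 + 5 + 6) / 5 = 25/5 = 5

Step 2 — sample variances and covariances s[i,j] = (1/(n-1)) · Σ_k (x_{k,i} - mean_i) · (x_{k,j} - mean_j), with n-1 = 4:
  s[U,U] = ((1.6)·(1.6) + (0.6)·(0.6) + (1.6)·(1.6) + (-2.4)·(-2.4) + (-1.4)·(-1.4)) / 4 = 13.2/4 = 3.3
  s[U,V] = ((1.6)·(0) + (0.6)·(1) + (1.6)·(2) + (-2.4)·(-5) + (-1.4)·(2)) / 4 = 13/4 = 3.25
  s[U,W] = ((1.6)·(-3) + (0.6)·(3) + (1.6)·(-1) + (-2.4)·(0) + (-1.4)·(1)) / 4 = -6/4 = -1.5
  s[V,V] = ((0)·(0) + (1)·(1) + (2)·(2) + (-5)·(-5) + (2)·(2)) / 4 = 34/4 = 8.5
  s[V,W] = ((0)·(-3) + (1)·(3) + (2)·(-1) + (-5)·(0) + (2)·(1)) / 4 = 3/4 = 0.75
  s[W,W] = ((-3)·(-3) + (3)·(3) + (-1)·(-1) + (0)·(0) + (1)·(1)) / 4 = 20/4 = 5
  Sample standard deviations s_i = √(s[i,i]):
  s(U) = √(3.3) = 1.8166
  s(V) = √(8.5) = 2.9155
  s(W) = √(5) = 2.2361

Step 3 — r_{ij} = s_{ij} / (s_i · s_j):
  r[U,U] = 1 (diagonal).
  r[U,V] = 3.25 / (1.8166 · 2.9155) = 3.25 / 5.2962 = 0.6136
  r[U,W] = -1.5 / (1.8166 · 2.2361) = -1.5 / 4.062 = -0.3693
  r[V,V] = 1 (diagonal).
  r[V,W] = 0.75 / (2.9155 · 2.2361) = 0.75 / 6.5192 = 0.115
  r[W,W] = 1 (diagonal).

R is symmetric with unit diagonal. Assembling:

R = [[1, 0.6136, -0.3693],
 [0.6136, 1, 0.115],
 [-0.3693, 0.115, 1]]


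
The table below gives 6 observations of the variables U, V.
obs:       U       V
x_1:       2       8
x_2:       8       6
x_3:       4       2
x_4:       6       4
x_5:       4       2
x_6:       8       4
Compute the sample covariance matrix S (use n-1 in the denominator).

Step 1 — column means:
  mean(U) = (2 + 8 + 4 + 6 + 4 + 8) / 6 = 32/6 = 5.3333
  mean(V) = (8 + 6 + 2 + 4 + 2 + 4) / 6 = 26/6 = 4.3333

Step 2 — sample covariance S[i,j] = (1/(n-1)) · Σ_k (x_{k,i} - mean_i) · (x_{k,j} - mean_j), with n-1 = 5.
  S[U,U] = ((-3.3333)·(-3.3333) + (2.6667)·(2.6667) + (-1.3333)·(-1.3333) + (0.6667)·(0.6667) + (-1.3333)·(-1.3333) + (2.6667)·(2.6667)) / 5 = 29.3333/5 = 5.8667
  S[U,V] = ((-3.3333)·(3.6667) + (2.6667)·(1.6667) + (-1.3333)·(-2.3333) + (0.6667)·(-0.3333) + (-1.3333)·(-2.3333) + (2.6667)·(-0.3333)) / 5 = -2.6667/5 = -0.5333
  S[V,V] = ((3.6667)·(3.6667) + (1.6667)·(1.6667) + (-2.3333)·(-2.3333) + (-0.3333)·(-0.3333) + (-2.3333)·(-2.3333) + (-0.3333)·(-0.3333)) / 5 = 27.3333/5 = 5.4667

S is symmetric (S[j,i] = S[i,j]). Assembling:

S = [[5.8667, -0.5333],
 [-0.5333, 5.4667]]


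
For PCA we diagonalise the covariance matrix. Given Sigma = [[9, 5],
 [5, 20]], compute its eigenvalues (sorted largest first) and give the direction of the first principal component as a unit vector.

Step 1 — characteristic polynomial of 2×2 Sigma:
  det(Sigma - λI) = λ² - trace · λ + det = 0.
  trace = 9 + 20 = 29, det = 9·20 - (5)² = 155.
Step 2 — discriminant:
  Δ = trace² - 4·det = 841 - 620 = 221.
Step 3 — eigenvalues:
  λ = (trace ± √Δ)/2 = (29 ± 14.8661)/2,
  λ_1 = 21.933,  λ_2 = 7.067.

Step 4 — unit eigenvector for λ_1: solve (Sigma - λ_1 I)v = 0. First row:
  (9 - 21.933)·v_x + (5)·v_y = 0, i.e. (-12.933)·v_x + (5)·v_y = 0,
  so v ∝ (b, λ_1 - a) = (5, 12.933) = u.
  ||u|| = √((5)² + (12.933)²) = √(192.2634) ≈ 13.8659,
  v_1 = u/||u|| ≈ (0.3606, 0.9327) (||v_1|| = 1).

λ_1 = 21.933,  λ_2 = 7.067;  v_1 ≈ (0.3606, 0.9327)


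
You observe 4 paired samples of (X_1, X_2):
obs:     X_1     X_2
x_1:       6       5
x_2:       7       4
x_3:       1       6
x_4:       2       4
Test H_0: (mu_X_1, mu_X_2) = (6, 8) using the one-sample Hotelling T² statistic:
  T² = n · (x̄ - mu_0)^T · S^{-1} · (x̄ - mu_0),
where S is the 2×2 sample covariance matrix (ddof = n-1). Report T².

Step 1 — sample mean vector:
  mean(X_1) = (6 + 7 + 1 + 2) / 4 = 16/4 = 4
  mean(X_2) = (5 + 4 + 6 + 4) / 4 = 19/4 = 4.75
  x̄ = (4, 4.75),  deviation x̄ - mu_0 = (4, 4.75) - (6, 8) = (-2, -3.25).

Step 2 — sample covariance matrix, S[i,j] = (1/(n-1)) · Σ_k (x_{k,i} - mean_i) · (x_{k,j} - mean_j), divisor n-1 = 3:
  S[X_1,X_1] = ((2)·(2) + (3)·(3) + (-3)·(-3) + (-2)·(-2)) / 3 = 26/3 = 8.6667
  S[X_1,X_2] = ((2)·(0.25) + (3)·(-0.75) + (-3)·(1.25) + (-2)·(-0.75)) / 3 = -4/3 = -1.3333
  S[X_2,X_2] = ((0.25)·(0.25) + (-0.75)·(-0.75) + (1.25)·(1.25) + (-0.75)·(-0.75)) / 3 = 2.75/3 = 0.9167
  S = [[8.6667, -1.3333],
 [-1.3333, 0.9167]].

Step 3 — invert S. det(S) = 8.6667·0.9167 - (-1.3333)² = 6.1667.
  S^{-1} = (1/det) · [[d, -b], [-b, a]] = [[0.1486, 0.2162],
 [0.2162, 1.4054]].

Step 4 — quadratic form (x̄ - mu_0)^T · S^{-1} · (x̄ - mu_0):
  S^{-1} · (x̄ - mu_0) = (-1, -5),
  (x̄ - mu_0)^T · [...] = (-2)·(-1) + (-3.25)·(-5) = 18.25.

Step 5 — scale by n: T² = 4 · 18.25 = 73.

T² ≈ 73


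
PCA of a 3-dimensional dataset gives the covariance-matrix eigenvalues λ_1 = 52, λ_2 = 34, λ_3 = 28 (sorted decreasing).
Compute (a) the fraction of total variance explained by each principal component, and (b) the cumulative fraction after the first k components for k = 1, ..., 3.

Step 1 — total variance = trace(Sigma) = Σ λ_i = 52 + 34 + 28 = 114.

Step 2 — fraction explained by component i = λ_i / Σ λ:
  PC1: 52/114 = 0.4561
  PC2: 34/114 = 0.2982
  PC3: 28/114 = 0.2456

Step 3 — cumulative fraction after k components = (λ_1 + ... + λ_k) / Σ λ:
  k = 1: 52/114 = 0.4561
  k = 2: (52 + 34)/114 = 86/114 = 0.7544
  k = 3: (52 + 34 + 28)/114 = 114/114 = 1

Summary (fraction, with percent):

explained: PC1 0.4561 (45.61%), PC2 0.2982 (29.82%), PC3 0.2456 (24.56%);  cumulative: 0.4561, 0.7544, 1


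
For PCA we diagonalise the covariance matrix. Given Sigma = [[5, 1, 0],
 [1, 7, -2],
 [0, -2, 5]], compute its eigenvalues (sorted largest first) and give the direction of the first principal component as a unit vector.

Step 1 — characteristic polynomial p(λ) = det(λI - Sigma) = λ³ - tr·λ² + c_1·λ - det, where tr = trace, c_1 = sum of the principal 2×2 minors, det = det(Sigma):
  tr = 5 + 7 + 5 = 17,
  c_1 = (5·7 - (1)²) + (5·5 - (0)²) + (7·5 - (-2)²) = 34 + 25 + 31 = 90,
  det = 5·(7·5 - (-2)²) - (1)·((1)·5 - (-2)·(0)) + (0)·((1)·(-2) - 7·(0)) = 5·(31) - (1)·(5) + (0)·(-2) = 150.
  So p(λ) = λ³ - 17λ² + 90λ - 150.
Step 2 — look for an integer root (rational root theorem: any rational root is an integer divisor of 150). Testing λ = 5:
  p(5) = 125 - 425 + 450 - 150 = 0  ✓
  Dividing out (λ - 5): p(λ) = (λ - 5)(λ² - 12λ + 30).
Step 3 — remaining eigenvalues from the quadratic λ² - 12λ + 30 = 0:
  Δ = 12² - 4·30 = 144 - 120 = 24,  λ = (12 ± √24)/2 = (12 ± 4.899)/2 ≈ 8.4495 or 3.5505.
  Sorted: λ_1 = 8.4495,  λ_2 = 5,  λ_3 = 3.5505  (check: sum = 17 = tr ✓).

Step 4 — unit eigenvector for λ_1 ≈ 8.4495: v spans the null space of (Sigma - λ_1 I), whose rows are
  r_1 = (-3.4495, 1, 0),  r_2 = (1, -1.4495, -2),  r_3 = (0, -2, -3.4495).
  v is orthogonal to every row, so take v ∝ r_1 × r_2 = ((1)·(-2) - (0)·(-1.4495), (0)·(1) - (-3.4495)·(-2), (-3.4495)·(-1.4495) - (1)·(1)) ≈ (-2, -6.899, 4).
  Rescale (multiply by -1 so the first nonzero entry is positive): u = (2, 6.899, -4).
  ||u|| = √((2)² + (6.899)² + (-4)²) = √(67.5959) ≈ 8.2217,  v_1 = u/||u|| ≈ (0.2433, 0.8391, -0.4865) (||v_1|| = 1).

λ_1 = 8.4495,  λ_2 = 5,  λ_3 = 3.5505;  v_1 ≈ (0.2433, 0.8391, -0.4865)


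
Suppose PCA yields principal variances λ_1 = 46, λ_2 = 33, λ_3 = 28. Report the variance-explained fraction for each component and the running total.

Step 1 — total variance = trace(Sigma) = Σ λ_i = 46 + 33 + 28 = 107.

Step 2 — fraction explained by component i = λ_i / Σ λ:
  PC1: 46/107 = 0.4299
  PC2: 33/107 = 0.3084
  PC3: 28/107 = 0.2617

Step 3 — cumulative fraction after k components = (λ_1 + ... + λ_k) / Σ λ:
  k = 1: 46/107 = 0.4299
  k = 2: (46 + 33)/107 = 79/107 = 0.7383
  k = 3: (46 + 33 + 28)/107 = 107/107 = 1

Summary (fraction, with percent):

explained: PC1 0.4299 (42.99%), PC2 0.3084 (30.84%), PC3 0.2617 (26.17%);  cumulative: 0.4299, 0.7383, 1


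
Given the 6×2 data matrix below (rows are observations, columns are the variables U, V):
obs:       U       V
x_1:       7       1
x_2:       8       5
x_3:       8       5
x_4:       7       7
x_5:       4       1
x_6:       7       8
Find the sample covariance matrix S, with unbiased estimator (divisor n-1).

Step 1 — column means:
  mean(U) = (7 + 8 + 8 + 7 + 4 + 7) / 6 = 41/6 = 6.8333
  mean(V) = (1 + 5 + 5 + 7 + 1 + 8) / 6 = 27/6 = 4.5

Step 2 — sample covariance S[i,j] = (1/(n-1)) · Σ_k (x_{k,i} - mean_i) · (x_{k,j} - mean_j), with n-1 = 5.
  S[U,U] = ((0.1667)·(0.1667) + (1.1667)·(1.1667) + (1.1667)·(1.1667) + (0.1667)·(0.1667) + (-2.8333)·(-2.8333) + (0.1667)·(0.1667)) / 5 = 10.8333/5 = 2.1667
  S[U,V] = ((0.1667)·(-3.5) + (1.1667)·(0.5) + (1.1667)·(0.5) + (0.1667)·(2.5) + (-2.8333)·(-3.5) + (0.1667)·(3.5)) / 5 = 11.5/5 = 2.3
  S[V,V] = ((-3.5)·(-3.5) + (0.5)·(0.5) + (0.5)·(0.5) + (2.5)·(2.5) + (-3.5)·(-3.5) + (3.5)·(3.5)) / 5 = 43.5/5 = 8.7

S is symmetric (S[j,i] = S[i,j]). Assembling:

S = [[2.1667, 2.3],
 [2.3, 8.7]]


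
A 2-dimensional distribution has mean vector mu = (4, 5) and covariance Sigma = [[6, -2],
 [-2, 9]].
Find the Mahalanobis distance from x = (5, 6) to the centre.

Step 1 — centre the observation: (x - mu) = (1, 1).

Step 2 — invert Sigma. det(Sigma) = 6·9 - (-2)² = 50.
  Sigma^{-1} = (1/det) · [[d, -b], [-b, a]] = [[0.18, 0.04],
 [0.04, 0.12]].

Step 3 — form the quadratic (x - mu)^T · Sigma^{-1} · (x - mu):
  Sigma^{-1} · (x - mu) = (0.22, 0.16).
  (x - mu)^T · [Sigma^{-1} · (x - mu)] = (1)·(0.22) + (1)·(0.16) = 0.38.

Step 4 — take square root: d = √(0.38) ≈ 0.6164.

d(x, mu) = √(0.38) ≈ 0.6164


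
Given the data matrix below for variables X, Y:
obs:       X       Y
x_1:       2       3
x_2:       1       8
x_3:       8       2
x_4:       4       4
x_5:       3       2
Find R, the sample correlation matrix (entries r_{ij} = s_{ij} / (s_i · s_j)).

Step 1 — column means:
  mean(X) = (2 + 1 + 8 + 4 + 3) / 5 = 18/5 = 3.6
  mean(Y) = (3 + 8 + 2 + 4 + 2) / 5 = 19/5 = 3.8

Step 2 — sample variances and covariances s[i,j] = (1/(n-1)) · Σ_k (x_{k,i} - mean_i) · (x_{k,j} - mean_j), with n-1 = 4:
  s[X,X] = ((-1.6)·(-1.6) + (-2.6)·(-2.6) + (4.4)·(4.4) + (0.4)·(0.4) + (-0.6)·(-0.6)) / 4 = 29.2/4 = 7.3
  s[X,Y] = ((-1.6)·(-0.8) + (-2.6)·(4.2) + (4.4)·(-1.8) + (0.4)·(0.2) + (-0.6)·(-1.8)) / 4 = -16.4/4 = -4.1
  s[Y,Y] = ((-0.8)·(-0.8) + (4.2)·(4.2) + (-1.8)·(-1.8) + (0.2)·(0.2) + (-1.8)·(-1.8)) / 4 = 24.8/4 = 6.2
  Sample standard deviations s_i = √(s[i,i]):
  s(X) = √(7.3) = 2.7019
  s(Y) = √(6.2) = 2.49

Step 3 — r_{ij} = s_{ij} / (s_i · s_j):
  r[X,X] = 1 (diagonal).
  r[X,Y] = -4.1 / (2.7019 · 2.49) = -4.1 / 6.7276 = -0.6094
  r[Y,Y] = 1 (diagonal).

R is symmetric with unit diagonal. Assembling:

R = [[1, -0.6094],
 [-0.6094, 1]]


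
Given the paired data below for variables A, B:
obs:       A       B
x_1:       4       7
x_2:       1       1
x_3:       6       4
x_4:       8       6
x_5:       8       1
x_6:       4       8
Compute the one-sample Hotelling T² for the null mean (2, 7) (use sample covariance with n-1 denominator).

Step 1 — sample mean vector:
  mean(A) = (4 + 1 + 6 + 8 + 8 + 4) / 6 = 31/6 = 5.1667
  mean(B) = (7 + 1 + 4 + 6 + 1 + 8) / 6 = 27/6 = 4.5
  x̄ = (5.1667, 4.5),  deviation x̄ - mu_0 = (5.1667, 4.5) - (2, 7) = (3.1667, -2.5).

Step 2 — sample covariance matrix, S[i,j] = (1/(n-1)) · Σ_k (x_{k,i} - mean_i) · (x_{k,j} - mean_j), divisor n-1 = 5:
  S[A,A] = ((-1.1667)·(-1.1667) + (-4.1667)·(-4.1667) + (0.8333)·(0.8333) + (2.8333)·(2.8333) + (2.8333)·(2.8333) + (-1.1667)·(-1.1667)) / 5 = 36.8333/5 = 7.3667
  S[A,B] = ((-1.1667)·(2.5) + (-4.1667)·(-3.5) + (0.8333)·(-0.5) + (2.8333)·(1.5) + (2.8333)·(-3.5) + (-1.1667)·(3.5)) / 5 = 1.5/5 = 0.3
  S[B,B] = ((2.5)·(2.5) + (-3.5)·(-3.5) + (-0.5)·(-0.5) + (1.5)·(1.5) + (-3.5)·(-3.5) + (3.5)·(3.5)) / 5 = 45.5/5 = 9.1
  S = [[7.3667, 0.3],
 [0.3, 9.1]].

Step 3 — invert S. det(S) = 7.3667·9.1 - (0.3)² = 66.9467.
  S^{-1} = (1/det) · [[d, -b], [-b, a]] = [[0.1359, -0.0045],
 [-0.0045, 0.11]].

Step 4 — quadratic form (x̄ - mu_0)^T · S^{-1} · (x̄ - mu_0):
  S^{-1} · (x̄ - mu_0) = (0.4416, -0.2893),
  (x̄ - mu_0)^T · [...] = (3.1667)·(0.4416) + (-2.5)·(-0.2893) = 2.1218.

Step 5 — scale by n: T² = 6 · 2.1218 = 12.7305.

T² ≈ 12.7305


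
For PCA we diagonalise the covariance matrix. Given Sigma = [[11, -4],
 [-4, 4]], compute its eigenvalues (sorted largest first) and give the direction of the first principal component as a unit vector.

Step 1 — characteristic polynomial of 2×2 Sigma:
  det(Sigma - λI) = λ² - trace · λ + det = 0.
  trace = 11 + 4 = 15, det = 11·4 - (-4)² = 28.
Step 2 — discriminant:
  Δ = trace² - 4·det = 225 - 112 = 113.
Step 3 — eigenvalues:
  λ = (trace ± √Δ)/2 = (15 ± 10.6301)/2,
  λ_1 = 12.8151,  λ_2 = 2.1849.

Step 4 — unit eigenvector for λ_1: solve (Sigma - λ_1 I)v = 0. First row:
  (11 - 12.8151)·v_x + (-4)·v_y = 0, i.e. (-1.8151)·v_x + (-4)·v_y = 0,
  so v ∝ (b, λ_1 - a) = (-4, 1.8151); multiply by -1 so the first entry is positive: u = (4, -1.8151).
  ||u|| = √((4)² + (-1.8151)²) = √(19.2945) ≈ 4.3925,
  v_1 = u/||u|| ≈ (0.9106, -0.4132) (||v_1|| = 1).

λ_1 = 12.8151,  λ_2 = 2.1849;  v_1 ≈ (0.9106, -0.4132)


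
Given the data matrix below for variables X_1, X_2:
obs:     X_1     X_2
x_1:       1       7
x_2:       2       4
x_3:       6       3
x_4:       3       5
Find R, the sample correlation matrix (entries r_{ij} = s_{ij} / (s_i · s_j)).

Step 1 — column means:
  mean(X_1) = (1 + 2 + 6 + 3) / 4 = 12/4 = 3
  mean(X_2) = (7 + 4 + 3 + 5) / 4 = 19/4 = 4.75

Step 2 — sample variances and covariances s[i,j] = (1/(n-1)) · Σ_k (x_{k,i} - mean_i) · (x_{k,j} - mean_j), with n-1 = 3:
  s[X_1,X_1] = ((-2)·(-2) + (-1)·(-1) + (3)·(3) + (0)·(0)) / 3 = 14/3 = 4.6667
  s[X_1,X_2] = ((-2)·(2.25) + (-1)·(-0.75) + (3)·(-1.75) + (0)·(0.25)) / 3 = -9/3 = -3
  s[X_2,X_2] = ((2.25)·(2.25) + (-0.75)·(-0.75) + (-1.75)·(-1.75) + (0.25)·(0.25)) / 3 = 8.75/3 = 2.9167
  Sample standard deviations s_i = √(s[i,i]):
  s(X_1) = √(4.6667) = 2.1602
  s(X_2) = √(2.9167) = 1.7078

Step 3 — r_{ij} = s_{ij} / (s_i · s_j):
  r[X_1,X_1] = 1 (diagonal).
  r[X_1,X_2] = -3 / (2.1602 · 1.7078) = -3 / 3.6893 = -0.8132
  r[X_2,X_2] = 1 (diagonal).

R is symmetric with unit diagonal. Assembling:

R = [[1, -0.8132],
 [-0.8132, 1]]


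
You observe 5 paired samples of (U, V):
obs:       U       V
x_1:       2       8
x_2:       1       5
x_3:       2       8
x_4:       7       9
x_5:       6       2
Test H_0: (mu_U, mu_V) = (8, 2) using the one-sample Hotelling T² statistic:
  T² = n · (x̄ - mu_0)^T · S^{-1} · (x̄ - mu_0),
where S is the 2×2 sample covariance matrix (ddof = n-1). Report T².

Step 1 — sample mean vector:
  mean(U) = (2 + 1 + 2 + 7 + 6) / 5 = 18/5 = 3.6
  mean(V) = (8 + 5 + 8 + 9 + 2) / 5 = 32/5 = 6.4
  x̄ = (3.6, 6.4),  deviation x̄ - mu_0 = (3.6, 6.4) - (8, 2) = (-4.4, 4.4).

Step 2 — sample covariance matrix, S[i,j] = (1/(n-1)) · Σ_k (x_{k,i} - mean_i) · (x_{k,j} - mean_j), divisor n-1 = 4:
  S[U,U] = ((-1.6)·(-1.6) + (-2.6)·(-2.6) + (-1.6)·(-1.6) + (3.4)·(3.4) + (2.4)·(2.4)) / 4 = 29.2/4 = 7.3
  S[U,V] = ((-1.6)·(1.6) + (-2.6)·(-1.4) + (-1.6)·(1.6) + (3.4)·(2.6) + (2.4)·(-4.4)) / 4 = -3.2/4 = -0.8
  S[V,V] = ((1.6)·(1.6) + (-1.4)·(-1.4) + (1.6)·(1.6) + (2.6)·(2.6) + (-4.4)·(-4.4)) / 4 = 33.2/4 = 8.3
  S = [[7.3, -0.8],
 [-0.8, 8.3]].

Step 3 — invert S. det(S) = 7.3·8.3 - (-0.8)² = 59.95.
  S^{-1} = (1/det) · [[d, -b], [-b, a]] = [[0.1384, 0.0133],
 [0.0133, 0.1218]].

Step 4 — quadratic form (x̄ - mu_0)^T · S^{-1} · (x̄ - mu_0):
  S^{-1} · (x̄ - mu_0) = (-0.5505, 0.4771),
  (x̄ - mu_0)^T · [...] = (-4.4)·(-0.5505) + (4.4)·(0.4771) = 4.5211.

Step 5 — scale by n: T² = 5 · 4.5211 = 22.6055.

T² ≈ 22.6055


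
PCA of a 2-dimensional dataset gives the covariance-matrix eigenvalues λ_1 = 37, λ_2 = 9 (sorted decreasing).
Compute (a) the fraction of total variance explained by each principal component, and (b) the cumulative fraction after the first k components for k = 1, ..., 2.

Step 1 — total variance = trace(Sigma) = Σ λ_i = 37 + 9 = 46.

Step 2 — fraction explained by component i = λ_i / Σ λ:
  PC1: 37/46 = 0.8043
  PC2: 9/46 = 0.1957

Step 3 — cumulative fraction after k components = (λ_1 + ... + λ_k) / Σ λ:
  k = 1: 37/46 = 0.8043
  k = 2: (37 + 9)/46 = 46/46 = 1

Summary (fraction, with percent):

explained: PC1 0.8043 (80.43%), PC2 0.1957 (19.57%);  cumulative: 0.8043, 1


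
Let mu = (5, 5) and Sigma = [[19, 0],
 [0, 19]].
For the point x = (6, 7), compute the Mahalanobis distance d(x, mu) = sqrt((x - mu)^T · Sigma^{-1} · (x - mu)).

Step 1 — centre the observation: (x - mu) = (1, 2).

Step 2 — invert Sigma. det(Sigma) = 19·19 - (0)² = 361.
  Sigma^{-1} = (1/det) · [[d, -b], [-b, a]] = [[0.0526, 0],
 [0, 0.0526]].

Step 3 — form the quadratic (x - mu)^T · Sigma^{-1} · (x - mu):
  Sigma^{-1} · (x - mu) = (0.0526, 0.1053).
  (x - mu)^T · [Sigma^{-1} · (x - mu)] = (1)·(0.0526) + (2)·(0.1053) = 0.2632.

Step 4 — take square root: d = √(0.2632) ≈ 0.513.

d(x, mu) = √(0.2632) ≈ 0.513


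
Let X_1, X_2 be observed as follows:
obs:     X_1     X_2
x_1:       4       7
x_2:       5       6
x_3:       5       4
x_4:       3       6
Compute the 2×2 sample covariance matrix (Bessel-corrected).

Step 1 — column means:
  mean(X_1) = (4 + 5 + 5 + 3) / 4 = 17/4 = 4.25
  mean(X_2) = (7 + 6 + 4 + 6) / 4 = 23/4 = 5.75

Step 2 — sample covariance S[i,j] = (1/(n-1)) · Σ_k (x_{k,i} - mean_i) · (x_{k,j} - mean_j), with n-1 = 3.
  S[X_1,X_1] = ((-0.25)·(-0.25) + (0.75)·(0.75) + (0.75)·(0.75) + (-1.25)·(-1.25)) / 3 = 2.75/3 = 0.9167
  S[X_1,X_2] = ((-0.25)·(1.25) + (0.75)·(0.25) + (0.75)·(-1.75) + (-1.25)·(0.25)) / 3 = -1.75/3 = -0.5833
  S[X_2,X_2] = ((1.25)·(1.25) + (0.25)·(0.25) + (-1.75)·(-1.75) + (0.25)·(0.25)) / 3 = 4.75/3 = 1.5833

S is symmetric (S[j,i] = S[i,j]). Assembling:

S = [[0.9167, -0.5833],
 [-0.5833, 1.5833]]


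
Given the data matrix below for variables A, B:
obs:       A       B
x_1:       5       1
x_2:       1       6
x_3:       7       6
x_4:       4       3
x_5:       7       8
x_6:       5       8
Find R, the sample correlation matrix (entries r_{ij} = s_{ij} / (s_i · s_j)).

Step 1 — column means:
  mean(A) = (5 + 1 + 7 + 4 + 7 + 5) / 6 = 29/6 = 4.8333
  mean(B) = (1 + 6 + 6 + 3 + 8 + 8) / 6 = 32/6 = 5.3333

Step 2 — sample variances and covariances s[i,j] = (1/(n-1)) · Σ_k (x_{k,i} - mean_i) · (x_{k,j} - mean_j), with n-1 = 5:
  s[A,A] = ((0.1667)·(0.1667) + (-3.8333)·(-3.8333) + (2.1667)·(2.1667) + (-0.8333)·(-0.8333) + (2.1667)·(2.1667) + (0.1667)·(0.1667)) / 5 = 24.8333/5 = 4.9667
  s[A,B] = ((0.1667)·(-4.3333) + (-3.8333)·(0.6667) + (2.1667)·(0.6667) + (-0.8333)·(-2.3333) + (2.1667)·(2.6667) + (0.1667)·(2.6667)) / 5 = 6.3333/5 = 1.2667
  s[B,B] = ((-4.3333)·(-4.3333) + (0.6667)·(0.6667) + (0.6667)·(0.6667) + (-2.3333)·(-2.3333) + (2.6667)·(2.6667) + (2.6667)·(2.6667)) / 5 = 39.3333/5 = 7.8667
  Sample standard deviations s_i = √(s[i,i]):
  s(A) = √(4.9667) = 2.2286
  s(B) = √(7.8667) = 2.8048

Step 3 — r_{ij} = s_{ij} / (s_i · s_j):
  r[A,A] = 1 (diagonal).
  r[A,B] = 1.2667 / (2.2286 · 2.8048) = 1.2667 / 6.2507 = 0.2026
  r[B,B] = 1 (diagonal).

R is symmetric with unit diagonal. Assembling:

R = [[1, 0.2026],
 [0.2026, 1]]


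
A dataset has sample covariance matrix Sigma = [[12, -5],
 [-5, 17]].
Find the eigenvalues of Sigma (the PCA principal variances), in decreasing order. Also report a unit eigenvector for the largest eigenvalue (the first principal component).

Step 1 — characteristic polynomial of 2×2 Sigma:
  det(Sigma - λI) = λ² - trace · λ + det = 0.
  trace = 12 + 17 = 29, det = 12·17 - (-5)² = 179.
Step 2 — discriminant:
  Δ = trace² - 4·det = 841 - 716 = 125.
Step 3 — eigenvalues:
  λ = (trace ± √Δ)/2 = (29 ± 11.1803)/2,
  λ_1 = 20.0902,  λ_2 = 8.9098.

Step 4 — unit eigenvector for λ_1: solve (Sigma - λ_1 I)v = 0. First row:
  (12 - 20.0902)·v_x + (-5)·v_y = 0, i.e. (-8.0902)·v_x + (-5)·v_y = 0,
  so v ∝ (b, λ_1 - a) = (-5, 8.0902); multiply by -1 so the first entry is positive: u = (5, -8.0902).
  ||u|| = √((5)² + (-8.0902)²) = √(90.4508) ≈ 9.5106,
  v_1 = u/||u|| ≈ (0.5257, -0.8507) (||v_1|| = 1).

λ_1 = 20.0902,  λ_2 = 8.9098;  v_1 ≈ (0.5257, -0.8507)


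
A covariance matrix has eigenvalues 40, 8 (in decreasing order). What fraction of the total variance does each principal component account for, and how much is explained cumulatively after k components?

Step 1 — total variance = trace(Sigma) = Σ λ_i = 40 + 8 = 48.

Step 2 — fraction explained by component i = λ_i / Σ λ:
  PC1: 40/48 = 0.8333
  PC2: 8/48 = 0.1667

Step 3 — cumulative fraction after k components = (λ_1 + ... + λ_k) / Σ λ:
  k = 1: 40/48 = 0.8333
  k = 2: (40 + 8)/48 = 48/48 = 1

Summary (fraction, with percent):

explained: PC1 0.8333 (83.33%), PC2 0.1667 (16.67%);  cumulative: 0.8333, 1


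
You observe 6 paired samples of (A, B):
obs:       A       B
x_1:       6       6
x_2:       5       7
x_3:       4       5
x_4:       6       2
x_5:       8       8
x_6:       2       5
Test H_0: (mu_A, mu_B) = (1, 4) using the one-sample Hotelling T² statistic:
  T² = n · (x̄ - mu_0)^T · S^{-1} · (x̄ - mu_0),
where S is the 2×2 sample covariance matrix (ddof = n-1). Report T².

Step 1 — sample mean vector:
  mean(A) = (6 + 5 + 4 + 6 + 8 + 2) / 6 = 31/6 = 5.1667
  mean(B) = (6 + 7 + 5 + 2 + 8 + 5) / 6 = 33/6 = 5.5
  x̄ = (5.1667, 5.5),  deviation x̄ - mu_0 = (5.1667, 5.5) - (1, 4) = (4.1667, 1.5).

Step 2 — sample covariance matrix, S[i,j] = (1/(n-1)) · Σ_k (x_{k,i} - mean_i) · (x_{k,j} - mean_j), divisor n-1 = 5:
  S[A,A] = ((0.8333)·(0.8333) + (-0.1667)·(-0.1667) + (-1.1667)·(-1.1667) + (0.8333)·(0.8333) + (2.8333)·(2.8333) + (-3.1667)·(-3.1667)) / 5 = 20.8333/5 = 4.1667
  S[A,B] = ((0.8333)·(0.5) + (-0.1667)·(1.5) + (-1.1667)·(-0.5) + (0.8333)·(-3.5) + (2.8333)·(2.5) + (-3.1667)·(-0.5)) / 5 = 6.5/5 = 1.3
  S[B,B] = ((0.5)·(0.5) + (1.5)·(1.5) + (-0.5)·(-0.5) + (-3.5)·(-3.5) + (2.5)·(2.5) + (-0.5)·(-0.5)) / 5 = 21.5/5 = 4.3
  S = [[4.1667, 1.3],
 [1.3, 4.3]].

Step 3 — invert S. det(S) = 4.1667·4.3 - (1.3)² = 16.2267.
  S^{-1} = (1/det) · [[d, -b], [-b, a]] = [[0.265, -0.0801],
 [-0.0801, 0.2568]].

Step 4 — quadratic form (x̄ - mu_0)^T · S^{-1} · (x̄ - mu_0):
  S^{-1} · (x̄ - mu_0) = (0.984, 0.0514),
  (x̄ - mu_0)^T · [...] = (4.1667)·(0.984) + (1.5)·(0.0514) = 4.1769.

Step 5 — scale by n: T² = 6 · 4.1769 = 25.0616.

T² ≈ 25.0616


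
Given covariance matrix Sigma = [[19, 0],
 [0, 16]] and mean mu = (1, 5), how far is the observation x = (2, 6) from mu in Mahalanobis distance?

Step 1 — centre the observation: (x - mu) = (1, 1).

Step 2 — invert Sigma. det(Sigma) = 19·16 - (0)² = 304.
  Sigma^{-1} = (1/det) · [[d, -b], [-b, a]] = [[0.0526, 0],
 [0, 0.0625]].

Step 3 — form the quadratic (x - mu)^T · Sigma^{-1} · (x - mu):
  Sigma^{-1} · (x - mu) = (0.0526, 0.0625).
  (x - mu)^T · [Sigma^{-1} · (x - mu)] = (1)·(0.0526) + (1)·(0.0625) = 0.1151.

Step 4 — take square root: d = √(0.1151) ≈ 0.3393.

d(x, mu) = √(0.1151) ≈ 0.3393


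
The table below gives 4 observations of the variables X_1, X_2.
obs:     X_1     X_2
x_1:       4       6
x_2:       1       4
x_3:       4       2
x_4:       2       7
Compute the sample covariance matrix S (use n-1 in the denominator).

Step 1 — column means:
  mean(X_1) = (4 + 1 + 4 + 2) / 4 = 11/4 = 2.75
  mean(X_2) = (6 + 4 + 2 + 7) / 4 = 19/4 = 4.75

Step 2 — sample covariance S[i,j] = (1/(n-1)) · Σ_k (x_{k,i} - mean_i) · (x_{k,j} - mean_j), with n-1 = 3.
  S[X_1,X_1] = ((1.25)·(1.25) + (-1.75)·(-1.75) + (1.25)·(1.25) + (-0.75)·(-0.75)) / 3 = 6.75/3 = 2.25
  S[X_1,X_2] = ((1.25)·(1.25) + (-1.75)·(-0.75) + (1.25)·(-2.75) + (-0.75)·(2.25)) / 3 = -2.25/3 = -0.75
  S[X_2,X_2] = ((1.25)·(1.25) + (-0.75)·(-0.75) + (-2.75)·(-2.75) + (2.25)·(2.25)) / 3 = 14.75/3 = 4.9167

S is symmetric (S[j,i] = S[i,j]). Assembling:

S = [[2.25, -0.75],
 [-0.75, 4.9167]]


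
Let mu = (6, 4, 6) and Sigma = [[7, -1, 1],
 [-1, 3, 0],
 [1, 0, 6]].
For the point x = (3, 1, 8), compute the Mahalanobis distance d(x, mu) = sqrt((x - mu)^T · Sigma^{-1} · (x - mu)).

Step 1 — centre the observation: (x - mu) = (-3, -3, 2).

Step 2 — invert Sigma (cofactor / det for 3×3, or solve directly):
  Sigma^{-1} = [[0.1538, 0.0513, -0.0256],
 [0.0513, 0.3504, -0.0085],
 [-0.0256, -0.0085, 0.1709]].

Step 3 — form the quadratic (x - mu)^T · Sigma^{-1} · (x - mu):
  Sigma^{-1} · (x - mu) = (-0.6667, -1.2222, 0.4444).
  (x - mu)^T · [Sigma^{-1} · (x - mu)] = (-3)·(-0.6667) + (-3)·(-1.2222) + (2)·(0.4444) = 6.5556.

Step 4 — take square root: d = √(6.5556) ≈ 2.5604.

d(x, mu) = √(6.5556) ≈ 2.5604


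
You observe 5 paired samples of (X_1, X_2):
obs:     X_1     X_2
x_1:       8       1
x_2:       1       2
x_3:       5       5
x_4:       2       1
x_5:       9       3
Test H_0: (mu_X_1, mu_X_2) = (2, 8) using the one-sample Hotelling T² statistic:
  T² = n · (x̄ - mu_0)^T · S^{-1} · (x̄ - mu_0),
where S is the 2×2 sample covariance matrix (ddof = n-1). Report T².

Step 1 — sample mean vector:
  mean(X_1) = (8 + 1 + 5 + 2 + 9) / 5 = 25/5 = 5
  mean(X_2) = (1 + 2 + 5 + 1 + 3) / 5 = 12/5 = 2.4
  x̄ = (5, 2.4),  deviation x̄ - mu_0 = (5, 2.4) - (2, 8) = (3, -5.6).

Step 2 — sample covariance matrix, S[i,j] = (1/(n-1)) · Σ_k (x_{k,i} - mean_i) · (x_{k,j} - mean_j), divisor n-1 = 4:
  S[X_1,X_1] = ((3)·(3) + (-4)·(-4) + (0)·(0) + (-3)·(-3) + (4)·(4)) / 4 = 50/4 = 12.5
  S[X_1,X_2] = ((3)·(-1.4) + (-4)·(-0.4) + (0)·(2.6) + (-3)·(-1.4) + (4)·(0.6)) / 4 = 4/4 = 1
  S[X_2,X_2] = ((-1.4)·(-1.4) + (-0.4)·(-0.4) + (2.6)·(2.6) + (-1.4)·(-1.4) + (0.6)·(0.6)) / 4 = 11.2/4 = 2.8
  S = [[12.5, 1],
 [1, 2.8]].

Step 3 — invert S. det(S) = 12.5·2.8 - (1)² = 34.
  S^{-1} = (1/det) · [[d, -b], [-b, a]] = [[0.0824, -0.0294],
 [-0.0294, 0.3676]].

Step 4 — quadratic form (x̄ - mu_0)^T · S^{-1} · (x̄ - mu_0):
  S^{-1} · (x̄ - mu_0) = (0.4118, -2.1471),
  (x̄ - mu_0)^T · [...] = (3)·(0.4118) + (-5.6)·(-2.1471) = 13.2588.

Step 5 — scale by n: T² = 5 · 13.2588 = 66.2941.

T² ≈ 66.2941


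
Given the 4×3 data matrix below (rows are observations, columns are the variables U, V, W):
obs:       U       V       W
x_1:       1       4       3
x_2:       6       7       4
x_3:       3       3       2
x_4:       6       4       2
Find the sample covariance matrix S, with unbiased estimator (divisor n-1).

Step 1 — column means:
  mean(U) = (1 + 6 + 3 + 6) / 4 = 16/4 = 4
  mean(V) = (4 + 7 + 3 + 4) / 4 = 18/4 = 4.5
  mean(W) = (3 + 4 + 2 + 2) / 4 = 11/4 = 2.75

Step 2 — sample covariance S[i,j] = (1/(n-1)) · Σ_k (x_{k,i} - mean_i) · (x_{k,j} - mean_j), with n-1 = 3.
  S[U,U] = ((-3)·(-3) + (2)·(2) + (-1)·(-1) + (2)·(2)) / 3 = 18/3 = 6
  S[U,V] = ((-3)·(-0.5) + (2)·(2.5) + (-1)·(-1.5) + (2)·(-0.5)) / 3 = 7/3 = 2.3333
  S[U,W] = ((-3)·(0.25) + (2)·(1.25) + (-1)·(-0.75) + (2)·(-0.75)) / 3 = 1/3 = 0.3333
  S[V,V] = ((-0.5)·(-0.5) + (2.5)·(2.5) + (-1.5)·(-1.5) + (-0.5)·(-0.5)) / 3 = 9/3 = 3
  S[V,W] = ((-0.5)·(0.25) + (2.5)·(1.25) + (-1.5)·(-0.75) + (-0.5)·(-0.75)) / 3 = 4.5/3 = 1.5
  S[W,W] = ((0.25)·(0.25) + (1.25)·(1.25) + (-0.75)·(-0.75) + (-0.75)·(-0.75)) / 3 = 2.75/3 = 0.9167

S is symmetric (S[j,i] = S[i,j]). Assembling:

S = [[6, 2.3333, 0.3333],
 [2.3333, 3, 1.5],
 [0.3333, 1.5, 0.9167]]


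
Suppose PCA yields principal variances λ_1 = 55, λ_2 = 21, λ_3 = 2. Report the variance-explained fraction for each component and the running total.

Step 1 — total variance = trace(Sigma) = Σ λ_i = 55 + 21 + 2 = 78.

Step 2 — fraction explained by component i = λ_i / Σ λ:
  PC1: 55/78 = 0.7051
  PC2: 21/78 = 0.2692
  PC3: 2/78 = 0.0256

Step 3 — cumulative fraction after k components = (λ_1 + ... + λ_k) / Σ λ:
  k = 1: 55/78 = 0.7051
  k = 2: (55 + 21)/78 = 76/78 = 0.9744
  k = 3: (55 + 21 + 2)/78 = 78/78 = 1

Summary (fraction, with percent):

explained: PC1 0.7051 (70.51%), PC2 0.2692 (26.92%), PC3 0.0256 (2.56%);  cumulative: 0.7051, 0.9744, 1


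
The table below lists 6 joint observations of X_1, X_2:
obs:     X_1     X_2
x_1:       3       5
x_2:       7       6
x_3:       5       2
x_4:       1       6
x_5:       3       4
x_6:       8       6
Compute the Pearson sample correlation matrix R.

Step 1 — column means:
  mean(X_1) = (3 + 7 + 5 + 1 + 3 + 8) / 6 = 27/6 = 4.5
  mean(X_2) = (5 + 6 + 2 + 6 + 4 + 6) / 6 = 29/6 = 4.8333

Step 2 — sample variances and covariances s[i,j] = (1/(n-1)) · Σ_k (x_{k,i} - mean_i) · (x_{k,j} - mean_j), with n-1 = 5:
  s[X_1,X_1] = ((-1.5)·(-1.5) + (2.5)·(2.5) + (0.5)·(0.5) + (-3.5)·(-3.5) + (-1.5)·(-1.5) + (3.5)·(3.5)) / 5 = 35.5/5 = 7.1
  s[X_1,X_2] = ((-1.5)·(0.1667) + (2.5)·(1.1667) + (0.5)·(-2.8333) + (-3.5)·(1.1667) + (-1.5)·(-0.8333) + (3.5)·(1.1667)) / 5 = 2.5/5 = 0.5
  s[X_2,X_2] = ((0.1667)·(0.1667) + (1.1667)·(1.1667) + (-2.8333)·(-2.8333) + (1.1667)·(1.1667) + (-0.8333)·(-0.8333) + (1.1667)·(1.1667)) / 5 = 12.8333/5 = 2.5667
  Sample standard deviations s_i = √(s[i,i]):
  s(X_1) = √(7.1) = 2.6646
  s(X_2) = √(2.5667) = 1.6021

Step 3 — r_{ij} = s_{ij} / (s_i · s_j):
  r[X_1,X_1] = 1 (diagonal).
  r[X_1,X_2] = 0.5 / (2.6646 · 1.6021) = 0.5 / 4.2689 = 0.1171
  r[X_2,X_2] = 1 (diagonal).

R is symmetric with unit diagonal. Assembling:

R = [[1, 0.1171],
 [0.1171, 1]]


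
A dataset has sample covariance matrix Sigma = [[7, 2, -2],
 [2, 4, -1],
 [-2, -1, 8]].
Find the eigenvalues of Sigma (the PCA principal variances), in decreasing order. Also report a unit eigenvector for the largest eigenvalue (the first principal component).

Step 1 — characteristic polynomial p(λ) = det(λI - Sigma) = λ³ - tr·λ² + c_1·λ - det, where tr = trace, c_1 = sum of the principal 2×2 minors, det = det(Sigma):
  tr = 7 + 4 + 8 = 19,
  c_1 = (7·4 - (2)²) + (7·8 - (-2)²) + (4·8 - (-1)²) = 24 + 52 + 31 = 107,
  det = 7·(4·8 - (-1)²) - (2)·((2)·8 - (-1)·(-2)) + (-2)·((2)·(-1) - 4·(-2)) = 7·(31) - (2)·(14) + (-2)·(6) = 177.
  So p(λ) = λ³ - 19λ² + 107λ - 177.
Step 2 — look for an integer root (rational root theorem: any rational root is an integer divisor of 177). Testing λ = 3:
  p(3) = 27 - 171 + 321 - 177 = 0  ✓
  Dividing out (λ - 3): p(λ) = (λ - 3)(λ² - 16λ + 59).
Step 3 — remaining eigenvalues from the quadratic λ² - 16λ + 59 = 0:
  Δ = 16² - 4·59 = 256 - 236 = 20,  λ = (16 ± √20)/2 = (16 ± 4.4721)/2 ≈ 10.2361 or 5.7639.
  Sorted: λ_1 = 10.2361,  λ_2 = 5.7639,  λ_3 = 3  (check: sum = 19 = tr ✓).

Step 4 — unit eigenvector for λ_1 ≈ 10.2361: v spans the null space of (Sigma - λ_1 I), whose rows are
  r_1 = (-3.2361, 2, -2),  r_2 = (2, -6.2361, -1),  r_3 = (-2, -1, -2.2361).
  v is orthogonal to every row, so take v ∝ r_1 × r_2 = ((2)·(-1) - (-2)·(-6.2361), (-2)·(2) - (-3.2361)·(-1), (-3.2361)·(-6.2361) - (2)·(2)) ≈ (-14.4721, -7.2361, 16.1803).
  Rescale (multiply by -1 so the first nonzero entry is positive): u = (14.4721, 7.2361, -16.1803).
  ||u|| = √((14.4721)² + (7.2361)² + (-16.1803)²) = √(523.6068) ≈ 22.8825,  v_1 = u/||u|| ≈ (0.6325, 0.3162, -0.7071) (||v_1|| = 1).

λ_1 = 10.2361,  λ_2 = 5.7639,  λ_3 = 3;  v_1 ≈ (0.6325, 0.3162, -0.7071)
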